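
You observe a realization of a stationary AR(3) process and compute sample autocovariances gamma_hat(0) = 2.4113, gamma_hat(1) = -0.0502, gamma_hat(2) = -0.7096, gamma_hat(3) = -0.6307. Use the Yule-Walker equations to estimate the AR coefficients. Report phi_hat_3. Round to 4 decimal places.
\hat\phi_{3} = -0.3020

The Yule-Walker equations for an AR(p) process read, in matrix form,
  Gamma_p phi = r_p,   with   (Gamma_p)_{ij} = gamma(|i - j|),
                       (r_p)_i = gamma(i),   i,j = 1..p.
Substitute the sample gammas (Toeplitz matrix and right-hand side of size 3):
  Gamma_p = [[2.4113, -0.0502, -0.7096], [-0.0502, 2.4113, -0.0502], [-0.7096, -0.0502, 2.4113]]
  r_p     = [-0.0502, -0.7096, -0.6307]
Written out (R1..R3):
  (R1) 2.4113 phi_1 - 0.0502 phi_2 - 0.7096 phi_3 = -0.0502
  (R2) -0.0502 phi_1 + 2.4113 phi_2 - 0.0502 phi_3 = -0.7096
  (R3) -0.7096 phi_1 - 0.0502 phi_2 + 2.4113 phi_3 = -0.6307
Gaussian elimination:
  R2 <- R2 - (-0.0502/2.4113) R1 = R2 - (-0.020819) R1:  2.410255 phi_2 - 0.064973 phi_3 = -0.710645
  R3 <- R3 - (-0.7096/2.4113) R1 = R3 - (-0.294281) R1:  -0.064973 phi_2 + 2.202478 phi_3 = -0.645473
  R3 <- R3 - (-0.064973/2.410255) R2 = R3 - (-0.026957) R2:  2.200727 phi_3 = -0.66463
Back-substitution:
  phi_hat_3 = -0.66463 / 2.200727 = -0.302005
  phi_hat_2 = (-0.710645 - (-0.064973)(-0.302005)) / 2.410255 = -0.302983
  phi_hat_1 = (-0.0502 - (-0.0502)(-0.302983) - (-0.7096)(-0.302005)) / 2.4113 = -0.116001
So phi_hat = [-0.1160, -0.3030, -0.3020].
Therefore phi_hat_3 = -0.3020.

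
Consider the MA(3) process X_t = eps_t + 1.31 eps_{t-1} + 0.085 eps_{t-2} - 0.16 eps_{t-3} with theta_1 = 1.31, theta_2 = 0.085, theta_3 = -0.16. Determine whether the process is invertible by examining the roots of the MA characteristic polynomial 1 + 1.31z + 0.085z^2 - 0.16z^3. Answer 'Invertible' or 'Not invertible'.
\text{Not invertible}

The MA(q) characteristic polynomial is P(z) = 1 + 1.31z + 0.085z^2 - 0.16z^3.
Invertibility requires all roots to lie outside the unit circle, i.e. |z| > 1 for every root.
Degree 3: look for a simple real root z0 first, then factor out (1 - z/z0) and solve the remaining quadratic.
Testing z0 = -2: P(-2) = 1 + (1.31)(-2) + (0.085)(-2)^2 + (-0.16)(-2)^3
  = 1 + (-2.62) + (0.34) + (1.28) = 0.  So z_0 = -2 is a root, |z_0| = 2.
Divide out the factor (1 + 0.5 z) = (1 - z/z0) (since 1/z0 = -0.5):
  P(z) = (1 + 0.5 z)(1 + (0.81) z + (-0.32) z^2)
  [check: z-coef 0.81 - (-0.5) = 1.31; z^2-coef -0.32 - (-0.5)(0.81) = 0.085; z^3-coef -(-0.5)(-0.32) = -0.16.]
Remaining roots from the quadratic factor 1 + (0.81) z + (-0.32) z^2:
  Set 1 + (0.81) z + (-0.32) z^2 = 0, i.e. a z^2 + b z + c = 0 with a = -0.32, b = 0.81, c = 1.
  Discriminant D = b^2 - 4ac = (0.81)^2 - 4*(-0.32)*1 = 0.6561 - (-1.28) = 1.9361.
  D >= 0, so the roots are real: z = (-b +/- sqrt(D)) / (2a) = (-0.81 +/- 1.391438) / (-0.64).
    z_1 = (-0.81 + 1.391438) / (-0.64) = -0.9085,   |z_1| = 0.9085.
    z_2 = (-0.81 - 1.391438) / (-0.64) = 3.4397,   |z_2| = 3.4397.
Moduli of all roots: 2.0000, 0.9085, 3.4397.
All moduli strictly greater than 1? No.
Verdict: Not invertible.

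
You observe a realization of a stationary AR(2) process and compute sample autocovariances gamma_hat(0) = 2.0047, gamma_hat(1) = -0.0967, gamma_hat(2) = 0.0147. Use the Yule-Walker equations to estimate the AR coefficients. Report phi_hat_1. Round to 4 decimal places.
\hat\phi_{1} = -0.0480

The Yule-Walker equations for an AR(p) process read, in matrix form,
  Gamma_p phi = r_p,   with   (Gamma_p)_{ij} = gamma(|i - j|),
                       (r_p)_i = gamma(i),   i,j = 1..p.
Substitute the sample gammas (Toeplitz matrix and right-hand side of size 2):
  Gamma_p = [[2.0047, -0.0967], [-0.0967, 2.0047]]
  r_p     = [-0.0967, 0.0147]
Written out:
  2.0047 phi_1 - 0.0967 phi_2 = -0.0967
  -0.0967 phi_1 + 2.0047 phi_2 = 0.0147
Solve by Cramer's rule:
  det = gamma(0)^2 - gamma(1)^2 = (2.0047)^2 - (-0.0967)^2 = 4.01882209 - 0.00935089 = 4.0094712
  phi_hat_1 = [gamma(1) gamma(0) - gamma(1) gamma(2)] / det = [(-0.0967)(2.0047) - (-0.0967)(0.0147)] / 4.0094712 = -0.192433 / 4.0094712 = -0.048
  phi_hat_2 = [gamma(0) gamma(2) - gamma(1)^2] / det = [(2.0047)(0.0147) - (-0.0967)^2] / 4.0094712 = 0.0201182 / 4.0094712 = 0.005
So phi_hat = [-0.0480, 0.0050].
Therefore phi_hat_1 = -0.0480.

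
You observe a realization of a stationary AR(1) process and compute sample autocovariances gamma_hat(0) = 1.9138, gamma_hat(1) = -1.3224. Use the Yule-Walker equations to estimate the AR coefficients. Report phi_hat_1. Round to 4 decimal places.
\hat\phi_{1} = -0.6910

The Yule-Walker equations for an AR(p) process read, in matrix form,
  Gamma_p phi = r_p,   with   (Gamma_p)_{ij} = gamma(|i - j|),
                       (r_p)_i = gamma(i),   i,j = 1..p.
Substitute the sample gammas (Toeplitz matrix and right-hand side of size 1):
  Gamma_p = [[1.9138]]
  r_p     = [-1.3224]
With p = 1 this is the single equation gamma(0) phi_1 = gamma(1):
  phi_hat_1 = gamma(1) / gamma(0) = -1.3224 / 1.9138 = -0.6910.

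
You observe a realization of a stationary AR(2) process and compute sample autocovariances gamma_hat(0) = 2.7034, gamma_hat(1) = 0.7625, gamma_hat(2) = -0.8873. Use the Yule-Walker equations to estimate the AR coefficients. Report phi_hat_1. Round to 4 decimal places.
\hat\phi_{1} = 0.4070

The Yule-Walker equations for an AR(p) process read, in matrix form,
  Gamma_p phi = r_p,   with   (Gamma_p)_{ij} = gamma(|i - j|),
                       (r_p)_i = gamma(i),   i,j = 1..p.
Substitute the sample gammas (Toeplitz matrix and right-hand side of size 2):
  Gamma_p = [[2.7034, 0.7625], [0.7625, 2.7034]]
  r_p     = [0.7625, -0.8873]
Written out:
  2.7034 phi_1 + 0.7625 phi_2 = 0.7625
  0.7625 phi_1 + 2.7034 phi_2 = -0.8873
Solve by Cramer's rule:
  det = gamma(0)^2 - gamma(1)^2 = (2.7034)^2 - (0.7625)^2 = 7.30837156 - 0.58140625 = 6.72696531
  phi_hat_1 = [gamma(1) gamma(0) - gamma(1) gamma(2)] / det = [(0.7625)(2.7034) - (0.7625)(-0.8873)] / 6.72696531 = 2.73790875 / 6.72696531 = 0.407
  phi_hat_2 = [gamma(0) gamma(2) - gamma(1)^2] / det = [(2.7034)(-0.8873) - (0.7625)^2] / 6.72696531 = -2.98013307 / 6.72696531 = -0.443
So phi_hat = [0.4070, -0.4430].
Therefore phi_hat_1 = 0.4070.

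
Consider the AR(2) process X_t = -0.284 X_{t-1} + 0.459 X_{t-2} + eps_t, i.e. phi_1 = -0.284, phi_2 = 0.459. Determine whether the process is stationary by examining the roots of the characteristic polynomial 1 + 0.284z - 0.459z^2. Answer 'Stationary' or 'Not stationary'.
\text{Stationary}

The AR(p) characteristic polynomial is P(z) = 1 + 0.284z - 0.459z^2.
Stationarity requires all roots to lie outside the unit circle, i.e. |z| > 1 for every root.
Set 1 + (0.284) z + (-0.459) z^2 = 0, i.e. a z^2 + b z + c = 0 with a = -0.459, b = 0.284, c = 1.
Discriminant D = b^2 - 4ac = (0.284)^2 - 4*(-0.459)*1 = 0.080656 - (-1.836) = 1.916656.
D >= 0, so the roots are real: z = (-b +/- sqrt(D)) / (2a) = (-0.284 +/- 1.384433) / (-0.918).
  z_1 = (-0.284 + 1.384433) / (-0.918) = -1.1987,   |z_1| = 1.1987.
  z_2 = (-0.284 - 1.384433) / (-0.918) = 1.8175,   |z_2| = 1.8175.
Moduli of all roots: 1.1987, 1.8175.
All moduli strictly greater than 1? Yes.
Verdict: Stationary.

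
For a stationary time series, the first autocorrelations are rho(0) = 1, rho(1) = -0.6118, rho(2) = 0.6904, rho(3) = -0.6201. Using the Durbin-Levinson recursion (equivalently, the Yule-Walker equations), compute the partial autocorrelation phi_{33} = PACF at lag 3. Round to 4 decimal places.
\phi_{33} = -0.2189

The PACF at lag k is phi_{kk}, the last component of the solution
to the Yule-Walker system G_k phi = r_k where
  (G_k)_{ij} = rho(|i - j|), (r_k)_i = rho(i), i,j = 1..k.
Equivalently, Durbin-Levinson gives phi_{kk} iteratively:
  phi_{11} = rho(1)
  phi_{kk} = [rho(k) - sum_{j=1..k-1} phi_{k-1,j} rho(k-j)]
            / [1 - sum_{j=1..k-1} phi_{k-1,j} rho(j)],
  phi_{k,j} = phi_{k-1,j} - phi_{kk} phi_{k-1,k-j},  j = 1..k-1.
Step k = 1:
  phi_11 = rho(1) = -0.6118.
Step k = 2:
  phi_22 = [rho(2) - phi_11 rho(1)] / [1 - phi_11 rho(1)] = [0.6904 - (-0.6118)(-0.6118)] / [1 - (-0.6118)(-0.6118)]
         = 0.31610076 / 0.62570076 = 0.505195.
  Update: phi_21 = phi_11 - phi_22 phi_11 = -0.6118 - (0.505195)(-0.6118) = -0.302722.
Step k = 3:
  phi_33 = [rho(3) - phi_21 rho(2) - phi_22 rho(1)] / [1 - phi_21 rho(1) - phi_22 rho(2)]
    numerator   = -0.6201 - (-0.302722)(0.6904) - (0.505195)(-0.6118) = -0.10202268
    denominator = 1 - (-0.302722)(-0.6118) - (0.505195)(0.6904) = 0.4660083
  phi_33 = -0.10202268 / 0.4660083 = -0.2189.
Therefore phi_{33} = -0.2189.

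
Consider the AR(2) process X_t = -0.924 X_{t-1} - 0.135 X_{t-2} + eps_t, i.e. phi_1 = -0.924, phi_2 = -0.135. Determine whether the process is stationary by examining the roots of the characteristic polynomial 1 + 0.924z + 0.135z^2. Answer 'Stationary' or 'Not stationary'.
\text{Stationary}

The AR(p) characteristic polynomial is P(z) = 1 + 0.924z + 0.135z^2.
Stationarity requires all roots to lie outside the unit circle, i.e. |z| > 1 for every root.
Set 1 + (0.924) z + (0.135) z^2 = 0, i.e. a z^2 + b z + c = 0 with a = 0.135, b = 0.924, c = 1.
Discriminant D = b^2 - 4ac = (0.924)^2 - 4*(0.135)*1 = 0.853776 - (0.54) = 0.313776.
D >= 0, so the roots are real: z = (-b +/- sqrt(D)) / (2a) = (-0.924 +/- 0.560157) / (0.27).
  z_1 = (-0.924 + 0.560157) / (0.27) = -1.3476,   |z_1| = 1.3476.
  z_2 = (-0.924 - 0.560157) / (0.27) = -5.4969,   |z_2| = 5.4969.
Moduli of all roots: 1.3476, 5.4969.
All moduli strictly greater than 1? Yes.
Verdict: Stationary.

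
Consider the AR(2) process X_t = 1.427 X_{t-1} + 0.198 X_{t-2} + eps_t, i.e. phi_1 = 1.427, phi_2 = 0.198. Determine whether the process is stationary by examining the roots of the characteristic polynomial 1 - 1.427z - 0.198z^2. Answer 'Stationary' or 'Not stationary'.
\text{Not stationary}

The AR(p) characteristic polynomial is P(z) = 1 - 1.427z - 0.198z^2.
Stationarity requires all roots to lie outside the unit circle, i.e. |z| > 1 for every root.
Set 1 + (-1.427) z + (-0.198) z^2 = 0, i.e. a z^2 + b z + c = 0 with a = -0.198, b = -1.427, c = 1.
Discriminant D = b^2 - 4ac = (-1.427)^2 - 4*(-0.198)*1 = 2.036329 - (-0.792) = 2.828329.
D >= 0, so the roots are real: z = (-b +/- sqrt(D)) / (2a) = (1.427 +/- 1.681764) / (-0.396).
  z_1 = (1.427 + 1.681764) / (-0.396) = -7.8504,   |z_1| = 7.8504.
  z_2 = (1.427 - 1.681764) / (-0.396) = 0.6433,   |z_2| = 0.6433.
Moduli of all roots: 7.8504, 0.6433.
All moduli strictly greater than 1? No.
Verdict: Not stationary.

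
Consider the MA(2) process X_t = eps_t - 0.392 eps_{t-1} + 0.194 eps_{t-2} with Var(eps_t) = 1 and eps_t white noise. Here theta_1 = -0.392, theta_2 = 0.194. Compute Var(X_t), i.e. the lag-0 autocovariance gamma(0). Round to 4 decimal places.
\gamma(0) = 1.1913

For an MA(q) process X_t = eps_t + sum_i theta_i eps_{t-i} with
Var(eps_t) = sigma^2, the variance is
  gamma(0) = sigma^2 * (1 + sum_i theta_i^2).
  sum_i theta_i^2 = (-0.392)^2 + (0.194)^2 = 0.153664 + 0.037636 = 0.1913.
  gamma(0) = 1 * (1 + 0.1913) = 1 * 1.1913 = 1.1913.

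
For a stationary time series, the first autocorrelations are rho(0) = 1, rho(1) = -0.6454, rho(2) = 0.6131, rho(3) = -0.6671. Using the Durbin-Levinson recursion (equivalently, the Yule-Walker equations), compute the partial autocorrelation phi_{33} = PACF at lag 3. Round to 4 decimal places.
\phi_{33} = -0.3621

The PACF at lag k is phi_{kk}, the last component of the solution
to the Yule-Walker system G_k phi = r_k where
  (G_k)_{ij} = rho(|i - j|), (r_k)_i = rho(i), i,j = 1..k.
Equivalently, Durbin-Levinson gives phi_{kk} iteratively:
  phi_{11} = rho(1)
  phi_{kk} = [rho(k) - sum_{j=1..k-1} phi_{k-1,j} rho(k-j)]
            / [1 - sum_{j=1..k-1} phi_{k-1,j} rho(j)],
  phi_{k,j} = phi_{k-1,j} - phi_{kk} phi_{k-1,k-j},  j = 1..k-1.
Step k = 1:
  phi_11 = rho(1) = -0.6454.
Step k = 2:
  phi_22 = [rho(2) - phi_11 rho(1)] / [1 - phi_11 rho(1)] = [0.6131 - (-0.6454)(-0.6454)] / [1 - (-0.6454)(-0.6454)]
         = 0.19655884 / 0.58345884 = 0.336886.
  Update: phi_21 = phi_11 - phi_22 phi_11 = -0.6454 - (0.336886)(-0.6454) = -0.427974.
Step k = 3:
  phi_33 = [rho(3) - phi_21 rho(2) - phi_22 rho(1)] / [1 - phi_21 rho(1) - phi_22 rho(2)]
    numerator   = -0.6671 - (-0.427974)(0.6131) - (0.336886)(-0.6454) = -0.18728317
    denominator = 1 - (-0.427974)(-0.6454) - (0.336886)(0.6131) = 0.51724101
  phi_33 = -0.18728317 / 0.51724101 = -0.3621.
Therefore phi_{33} = -0.3621.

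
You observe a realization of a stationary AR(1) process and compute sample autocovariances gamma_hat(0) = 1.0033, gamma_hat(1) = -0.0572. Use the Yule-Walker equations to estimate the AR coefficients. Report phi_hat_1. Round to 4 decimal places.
\hat\phi_{1} = -0.0570

The Yule-Walker equations for an AR(p) process read, in matrix form,
  Gamma_p phi = r_p,   with   (Gamma_p)_{ij} = gamma(|i - j|),
                       (r_p)_i = gamma(i),   i,j = 1..p.
Substitute the sample gammas (Toeplitz matrix and right-hand side of size 1):
  Gamma_p = [[1.0033]]
  r_p     = [-0.0572]
With p = 1 this is the single equation gamma(0) phi_1 = gamma(1):
  phi_hat_1 = gamma(1) / gamma(0) = -0.0572 / 1.0033 = -0.0570.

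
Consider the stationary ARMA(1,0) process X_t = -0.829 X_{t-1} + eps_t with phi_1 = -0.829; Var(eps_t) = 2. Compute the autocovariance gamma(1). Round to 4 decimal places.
\gamma(1) = -5.3012

Multiply the model equation by X_{t-k} and take expectations. With theta_0 = psi_0 = 1 and psi_j the MA(infinity) weights, this gives
  gamma(k) - sum_i phi_i gamma(k-i) = c_k,
  c_k = sigma^2 * sum_{j=k..q} theta_j psi_{j-k}   (c_k = 0 for k > q),
using gamma(-m) = gamma(m).
Pure AR (q = 0): c_0 = sigma^2 = 2, c_k = 0 for k >= 1.
Equations for k = 0 and k = 1 (AR order 1):
  gamma(0) = phi_1 gamma(1) + c_0
  gamma(1) = phi_1 gamma(0) + c_1
Substituting the second into the first: gamma(0) (1 - phi_1^2) = c_0 + phi_1 c_1, so
  gamma(0) = c_0 / (1 - phi_1^2) = 2 / (1 - (-0.829)^2) = 2 / 0.312759 = 6.3947.
  gamma(1) = phi_1 gamma(0) = (-0.829)(6.3947) = -5.301206.
Therefore gamma(1) = -5.3012 (to 4 decimal places).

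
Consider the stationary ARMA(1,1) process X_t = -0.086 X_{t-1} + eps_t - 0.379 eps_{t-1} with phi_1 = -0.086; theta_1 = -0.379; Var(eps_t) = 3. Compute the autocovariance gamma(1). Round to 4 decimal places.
\gamma(1) = -1.4512

Multiply the model equation by X_{t-k} and take expectations. With theta_0 = psi_0 = 1 and psi_j the MA(infinity) weights, this gives
  gamma(k) - sum_i phi_i gamma(k-i) = c_k,
  c_k = sigma^2 * sum_{j=k..q} theta_j psi_{j-k}   (c_k = 0 for k > q),
using gamma(-m) = gamma(m).
psi-weights needed (psi_j = theta_j + sum_i phi_i psi_{j-i}):
  psi_1 = theta_1 + phi_1 = -0.379 + (-0.086) = -0.465
Right-hand sides:
  c_0 = sigma^2 (1 + theta_1 psi_1) = 3 * (1 + (-0.379)(-0.465)) = 3 * 1.176235 = 3.528705
  c_1 = sigma^2 theta_1 = 3 * (-0.379) = -1.137
  c_2 = 0
Equations for k = 0 and k = 1 (AR order 1):
  gamma(0) = phi_1 gamma(1) + c_0
  gamma(1) = phi_1 gamma(0) + c_1
Substituting the second into the first: gamma(0) (1 - phi_1^2) = c_0 + phi_1 c_1, so
  gamma(0) = (c_0 + phi_1 c_1) / (1 - phi_1^2) = (3.528705 + (-0.086)(-1.137)) / (1 - (-0.086)^2) = 3.626487 / 0.992604 = 3.653508.
  gamma(1) = phi_1 gamma(0) + c_1 = (-0.086)(3.653508) + (-1.137) = -1.451202.
Therefore gamma(1) = -1.4512 (to 4 decimal places).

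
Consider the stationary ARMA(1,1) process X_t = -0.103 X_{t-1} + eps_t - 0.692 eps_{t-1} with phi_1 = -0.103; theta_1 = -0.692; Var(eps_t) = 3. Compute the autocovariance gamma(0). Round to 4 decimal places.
\gamma(0) = 4.9164

Multiply the model equation by X_{t-k} and take expectations. With theta_0 = psi_0 = 1 and psi_j the MA(infinity) weights, this gives
  gamma(k) - sum_i phi_i gamma(k-i) = c_k,
  c_k = sigma^2 * sum_{j=k..q} theta_j psi_{j-k}   (c_k = 0 for k > q),
using gamma(-m) = gamma(m).
psi-weights needed (psi_j = theta_j + sum_i phi_i psi_{j-i}):
  psi_1 = theta_1 + phi_1 = -0.692 + (-0.103) = -0.795
Right-hand sides:
  c_0 = sigma^2 (1 + theta_1 psi_1) = 3 * (1 + (-0.692)(-0.795)) = 3 * 1.55014 = 4.65042
  c_1 = sigma^2 theta_1 = 3 * (-0.692) = -2.076
  c_2 = 0
Equations for k = 0 and k = 1 (AR order 1):
  gamma(0) = phi_1 gamma(1) + c_0
  gamma(1) = phi_1 gamma(0) + c_1
Substituting the second into the first: gamma(0) (1 - phi_1^2) = c_0 + phi_1 c_1, so
  gamma(0) = (c_0 + phi_1 c_1) / (1 - phi_1^2) = (4.65042 + (-0.103)(-2.076)) / (1 - (-0.103)^2) = 4.864248 / 0.989391 = 4.916406.
Therefore gamma(0) = 4.9164 (to 4 decimal places).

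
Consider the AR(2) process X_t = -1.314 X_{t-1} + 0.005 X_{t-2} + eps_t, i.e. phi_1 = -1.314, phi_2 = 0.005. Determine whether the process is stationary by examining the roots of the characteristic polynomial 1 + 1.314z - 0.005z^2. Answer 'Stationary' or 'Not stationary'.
\text{Not stationary}

The AR(p) characteristic polynomial is P(z) = 1 + 1.314z - 0.005z^2.
Stationarity requires all roots to lie outside the unit circle, i.e. |z| > 1 for every root.
Set 1 + (1.314) z + (-0.005) z^2 = 0, i.e. a z^2 + b z + c = 0 with a = -0.005, b = 1.314, c = 1.
Discriminant D = b^2 - 4ac = (1.314)^2 - 4*(-0.005)*1 = 1.726596 - (-0.02) = 1.746596.
D >= 0, so the roots are real: z = (-b +/- sqrt(D)) / (2a) = (-1.314 +/- 1.321588) / (-0.01).
  z_1 = (-1.314 + 1.321588) / (-0.01) = -0.7588,   |z_1| = 0.7588.
  z_2 = (-1.314 - 1.321588) / (-0.01) = 263.5588,   |z_2| = 263.5588.
Moduli of all roots: 0.7588, 263.5588.
All moduli strictly greater than 1? No.
Verdict: Not stationary.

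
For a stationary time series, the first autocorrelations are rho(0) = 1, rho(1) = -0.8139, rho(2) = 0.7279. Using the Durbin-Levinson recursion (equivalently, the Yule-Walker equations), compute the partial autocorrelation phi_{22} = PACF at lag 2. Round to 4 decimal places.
\phi_{22} = 0.1939

The PACF at lag k is phi_{kk}, the last component of the solution
to the Yule-Walker system G_k phi = r_k where
  (G_k)_{ij} = rho(|i - j|), (r_k)_i = rho(i), i,j = 1..k.
Equivalently, Durbin-Levinson gives phi_{kk} iteratively:
  phi_{11} = rho(1)
  phi_{kk} = [rho(k) - sum_{j=1..k-1} phi_{k-1,j} rho(k-j)]
            / [1 - sum_{j=1..k-1} phi_{k-1,j} rho(j)],
  phi_{k,j} = phi_{k-1,j} - phi_{kk} phi_{k-1,k-j},  j = 1..k-1.
Step k = 1:
  phi_11 = rho(1) = -0.8139.
Step k = 2:
  phi_22 = [rho(2) - phi_11 rho(1)] / [1 - phi_11 rho(1)] = [0.7279 - (-0.8139)(-0.8139)] / [1 - (-0.8139)(-0.8139)]
         = 0.06546679 / 0.33756679 = 0.1939.
Therefore phi_{22} = 0.1939.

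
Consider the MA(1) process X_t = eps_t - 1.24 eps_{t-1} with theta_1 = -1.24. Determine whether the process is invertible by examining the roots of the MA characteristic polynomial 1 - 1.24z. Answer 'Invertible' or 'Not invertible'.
\text{Not invertible}

The MA(q) characteristic polynomial is P(z) = 1 - 1.24z.
Invertibility requires all roots to lie outside the unit circle, i.e. |z| > 1 for every root.
This is linear in z: 1 + (-1.24) z = 0  =>  z = -1/(-1.24) = 0.806452,  |z| = 0.806452.
Moduli of all roots: 0.8065.
All moduli strictly greater than 1? No.
Verdict: Not invertible.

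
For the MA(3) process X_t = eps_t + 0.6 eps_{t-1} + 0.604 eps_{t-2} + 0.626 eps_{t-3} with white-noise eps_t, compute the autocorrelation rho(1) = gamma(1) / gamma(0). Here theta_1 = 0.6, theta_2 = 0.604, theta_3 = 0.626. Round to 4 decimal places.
\rho(1) = 0.6333

For an MA(q) process with theta_0 = 1, the autocovariance is
  gamma(k) = sigma^2 * sum_{i=0..q-k} theta_i * theta_{i+k},
and rho(k) = gamma(k) / gamma(0). Sigma^2 cancels.
  numerator   = (1)*(0.6) + (0.6)*(0.604) + (0.604)*(0.626) = 1.340504.
  denominator = (1)^2 + (0.6)^2 + (0.604)^2 + (0.626)^2 = 2.116692.
  rho(1) = 1.340504 / 2.116692 = 0.6333.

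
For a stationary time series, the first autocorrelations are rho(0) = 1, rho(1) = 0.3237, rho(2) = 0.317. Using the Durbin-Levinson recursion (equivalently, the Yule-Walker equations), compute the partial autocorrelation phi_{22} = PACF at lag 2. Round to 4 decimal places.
\phi_{22} = 0.2371

The PACF at lag k is phi_{kk}, the last component of the solution
to the Yule-Walker system G_k phi = r_k where
  (G_k)_{ij} = rho(|i - j|), (r_k)_i = rho(i), i,j = 1..k.
Equivalently, Durbin-Levinson gives phi_{kk} iteratively:
  phi_{11} = rho(1)
  phi_{kk} = [rho(k) - sum_{j=1..k-1} phi_{k-1,j} rho(k-j)]
            / [1 - sum_{j=1..k-1} phi_{k-1,j} rho(j)],
  phi_{k,j} = phi_{k-1,j} - phi_{kk} phi_{k-1,k-j},  j = 1..k-1.
Step k = 1:
  phi_11 = rho(1) = 0.3237.
Step k = 2:
  phi_22 = [rho(2) - phi_11 rho(1)] / [1 - phi_11 rho(1)] = [0.317 - (0.3237)(0.3237)] / [1 - (0.3237)(0.3237)]
         = 0.21221831 / 0.89521831 = 0.2371.
Therefore phi_{22} = 0.2371.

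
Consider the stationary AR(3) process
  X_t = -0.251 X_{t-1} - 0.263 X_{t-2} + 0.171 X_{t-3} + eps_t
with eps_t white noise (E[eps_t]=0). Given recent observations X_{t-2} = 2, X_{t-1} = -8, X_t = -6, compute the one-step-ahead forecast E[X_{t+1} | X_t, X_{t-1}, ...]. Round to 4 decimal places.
E[X_{t+1} \mid \mathcal F_t] = 3.9520

For an AR(p) model X_t = c + sum_i phi_i X_{t-i} + eps_t, the
one-step-ahead conditional mean is
  E[X_{t+1} | X_t, ...] = c + sum_i phi_i X_{t+1-i}.
Substitute known values:
  E[X_{t+1} | ...] = (-0.251) * (-6) + (-0.263) * (-8) + (0.171) * (2)
                   = 3.9520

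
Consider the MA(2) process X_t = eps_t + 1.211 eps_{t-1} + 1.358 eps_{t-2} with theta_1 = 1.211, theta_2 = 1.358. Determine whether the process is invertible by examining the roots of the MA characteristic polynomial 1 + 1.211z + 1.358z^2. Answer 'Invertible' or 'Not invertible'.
\text{Not invertible}

The MA(q) characteristic polynomial is P(z) = 1 + 1.211z + 1.358z^2.
Invertibility requires all roots to lie outside the unit circle, i.e. |z| > 1 for every root.
Set 1 + (1.211) z + (1.358) z^2 = 0, i.e. a z^2 + b z + c = 0 with a = 1.358, b = 1.211, c = 1.
Discriminant D = b^2 - 4ac = (1.211)^2 - 4*(1.358)*1 = 1.466521 - (5.432) = -3.965479.
D < 0, so the roots are the complex-conjugate pair z = (-b +/- i sqrt(-D)) / (2a) = -0.4459 +/- 0.7332i.
For a conjugate pair |z|^2 = z * conj(z) = (product of roots) = c/a = 1/(1.358) = 0.736377, so |z| = sqrt(0.736377) = 0.8581 for both roots.
Moduli of all roots: 0.8581, 0.8581.
All moduli strictly greater than 1? No.
Verdict: Not invertible.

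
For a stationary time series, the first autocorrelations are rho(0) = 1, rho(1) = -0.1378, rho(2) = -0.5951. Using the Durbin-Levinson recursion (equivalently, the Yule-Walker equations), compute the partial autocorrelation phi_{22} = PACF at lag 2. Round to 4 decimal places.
\phi_{22} = -0.6260

The PACF at lag k is phi_{kk}, the last component of the solution
to the Yule-Walker system G_k phi = r_k where
  (G_k)_{ij} = rho(|i - j|), (r_k)_i = rho(i), i,j = 1..k.
Equivalently, Durbin-Levinson gives phi_{kk} iteratively:
  phi_{11} = rho(1)
  phi_{kk} = [rho(k) - sum_{j=1..k-1} phi_{k-1,j} rho(k-j)]
            / [1 - sum_{j=1..k-1} phi_{k-1,j} rho(j)],
  phi_{k,j} = phi_{k-1,j} - phi_{kk} phi_{k-1,k-j},  j = 1..k-1.
Step k = 1:
  phi_11 = rho(1) = -0.1378.
Step k = 2:
  phi_22 = [rho(2) - phi_11 rho(1)] / [1 - phi_11 rho(1)] = [-0.5951 - (-0.1378)(-0.1378)] / [1 - (-0.1378)(-0.1378)]
         = -0.61408884 / 0.98101116 = -0.626.
Therefore phi_{22} = -0.6260.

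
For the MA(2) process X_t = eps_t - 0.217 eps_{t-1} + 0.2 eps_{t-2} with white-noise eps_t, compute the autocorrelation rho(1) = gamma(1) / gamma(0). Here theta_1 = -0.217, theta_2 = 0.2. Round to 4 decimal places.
\rho(1) = -0.2395

For an MA(q) process with theta_0 = 1, the autocovariance is
  gamma(k) = sigma^2 * sum_{i=0..q-k} theta_i * theta_{i+k},
and rho(k) = gamma(k) / gamma(0). Sigma^2 cancels.
  numerator   = (1)*(-0.217) + (-0.217)*(0.2) = -0.2604.
  denominator = (1)^2 + (-0.217)^2 + (0.2)^2 = 1.087089.
  rho(1) = -0.2604 / 1.087089 = -0.2395.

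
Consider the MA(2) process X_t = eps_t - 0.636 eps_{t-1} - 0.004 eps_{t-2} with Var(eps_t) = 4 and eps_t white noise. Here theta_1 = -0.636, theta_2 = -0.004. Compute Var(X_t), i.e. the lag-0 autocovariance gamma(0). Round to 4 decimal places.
\gamma(0) = 5.6180

For an MA(q) process X_t = eps_t + sum_i theta_i eps_{t-i} with
Var(eps_t) = sigma^2, the variance is
  gamma(0) = sigma^2 * (1 + sum_i theta_i^2).
  sum_i theta_i^2 = (-0.636)^2 + (-0.004)^2 = 0.404496 + 0.000016 = 0.404512.
  gamma(0) = 4 * (1 + 0.404512) = 4 * 1.404512 = 5.618048, which rounds to 5.6180.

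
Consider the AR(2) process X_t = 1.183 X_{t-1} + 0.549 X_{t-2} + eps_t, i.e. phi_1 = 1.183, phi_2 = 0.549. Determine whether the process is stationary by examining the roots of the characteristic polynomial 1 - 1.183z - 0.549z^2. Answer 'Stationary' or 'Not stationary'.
\text{Not stationary}

The AR(p) characteristic polynomial is P(z) = 1 - 1.183z - 0.549z^2.
Stationarity requires all roots to lie outside the unit circle, i.e. |z| > 1 for every root.
Set 1 + (-1.183) z + (-0.549) z^2 = 0, i.e. a z^2 + b z + c = 0 with a = -0.549, b = -1.183, c = 1.
Discriminant D = b^2 - 4ac = (-1.183)^2 - 4*(-0.549)*1 = 1.399489 - (-2.196) = 3.595489.
D >= 0, so the roots are real: z = (-b +/- sqrt(D)) / (2a) = (1.183 +/- 1.896177) / (-1.098).
  z_1 = (1.183 + 1.896177) / (-1.098) = -2.8044,   |z_1| = 2.8044.
  z_2 = (1.183 - 1.896177) / (-1.098) = 0.6495,   |z_2| = 0.6495.
Moduli of all roots: 2.8044, 0.6495.
All moduli strictly greater than 1? No.
Verdict: Not stationary.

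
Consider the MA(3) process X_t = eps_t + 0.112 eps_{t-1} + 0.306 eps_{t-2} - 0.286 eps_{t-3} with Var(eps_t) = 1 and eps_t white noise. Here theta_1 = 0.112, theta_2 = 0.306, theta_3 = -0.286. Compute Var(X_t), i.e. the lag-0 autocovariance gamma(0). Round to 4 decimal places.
\gamma(0) = 1.1880

For an MA(q) process X_t = eps_t + sum_i theta_i eps_{t-i} with
Var(eps_t) = sigma^2, the variance is
  gamma(0) = sigma^2 * (1 + sum_i theta_i^2).
  sum_i theta_i^2 = (0.112)^2 + (0.306)^2 + (-0.286)^2 = 0.012544 + 0.093636 + 0.081796 = 0.187976.
  gamma(0) = 1 * (1 + 0.187976) = 1 * 1.187976 = 1.187976, which rounds to 1.1880.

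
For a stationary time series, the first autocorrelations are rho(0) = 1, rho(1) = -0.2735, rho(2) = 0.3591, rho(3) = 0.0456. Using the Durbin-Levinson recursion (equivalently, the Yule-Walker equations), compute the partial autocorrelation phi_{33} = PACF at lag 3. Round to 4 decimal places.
\phi_{33} = 0.2359

The PACF at lag k is phi_{kk}, the last component of the solution
to the Yule-Walker system G_k phi = r_k where
  (G_k)_{ij} = rho(|i - j|), (r_k)_i = rho(i), i,j = 1..k.
Equivalently, Durbin-Levinson gives phi_{kk} iteratively:
  phi_{11} = rho(1)
  phi_{kk} = [rho(k) - sum_{j=1..k-1} phi_{k-1,j} rho(k-j)]
            / [1 - sum_{j=1..k-1} phi_{k-1,j} rho(j)],
  phi_{k,j} = phi_{k-1,j} - phi_{kk} phi_{k-1,k-j},  j = 1..k-1.
Step k = 1:
  phi_11 = rho(1) = -0.2735.
Step k = 2:
  phi_22 = [rho(2) - phi_11 rho(1)] / [1 - phi_11 rho(1)] = [0.3591 - (-0.2735)(-0.2735)] / [1 - (-0.2735)(-0.2735)]
         = 0.28429775 / 0.92519775 = 0.307283.
  Update: phi_21 = phi_11 - phi_22 phi_11 = -0.2735 - (0.307283)(-0.2735) = -0.189458.
Step k = 3:
  phi_33 = [rho(3) - phi_21 rho(2) - phi_22 rho(1)] / [1 - phi_21 rho(1) - phi_22 rho(2)]
    numerator   = 0.0456 - (-0.189458)(0.3591) - (0.307283)(-0.2735) = 0.19767634
    denominator = 1 - (-0.189458)(-0.2735) - (0.307283)(0.3591) = 0.83783782
  phi_33 = 0.19767634 / 0.83783782 = 0.2359.
Therefore phi_{33} = 0.2359.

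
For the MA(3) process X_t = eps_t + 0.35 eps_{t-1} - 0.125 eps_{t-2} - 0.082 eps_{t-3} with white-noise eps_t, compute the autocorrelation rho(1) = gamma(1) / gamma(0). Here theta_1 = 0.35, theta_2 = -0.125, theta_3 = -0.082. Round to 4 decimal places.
\rho(1) = 0.2765

For an MA(q) process with theta_0 = 1, the autocovariance is
  gamma(k) = sigma^2 * sum_{i=0..q-k} theta_i * theta_{i+k},
and rho(k) = gamma(k) / gamma(0). Sigma^2 cancels.
  numerator   = (1)*(0.35) + (0.35)*(-0.125) + (-0.125)*(-0.082) = 0.3165.
  denominator = (1)^2 + (0.35)^2 + (-0.125)^2 + (-0.082)^2 = 1.144849.
  rho(1) = 0.3165 / 1.144849 = 0.2765.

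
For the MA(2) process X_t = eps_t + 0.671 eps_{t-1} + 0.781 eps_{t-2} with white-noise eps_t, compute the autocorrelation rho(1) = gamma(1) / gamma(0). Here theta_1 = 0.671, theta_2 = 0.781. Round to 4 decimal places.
\rho(1) = 0.5801

For an MA(q) process with theta_0 = 1, the autocovariance is
  gamma(k) = sigma^2 * sum_{i=0..q-k} theta_i * theta_{i+k},
and rho(k) = gamma(k) / gamma(0). Sigma^2 cancels.
  numerator   = (1)*(0.671) + (0.671)*(0.781) = 1.195051.
  denominator = (1)^2 + (0.671)^2 + (0.781)^2 = 2.060202.
  rho(1) = 1.195051 / 2.060202 = 0.5801.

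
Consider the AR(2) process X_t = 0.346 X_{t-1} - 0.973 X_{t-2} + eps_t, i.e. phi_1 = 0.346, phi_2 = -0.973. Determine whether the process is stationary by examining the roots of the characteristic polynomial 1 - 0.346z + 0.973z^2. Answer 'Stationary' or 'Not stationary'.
\text{Stationary}

The AR(p) characteristic polynomial is P(z) = 1 - 0.346z + 0.973z^2.
Stationarity requires all roots to lie outside the unit circle, i.e. |z| > 1 for every root.
Set 1 + (-0.346) z + (0.973) z^2 = 0, i.e. a z^2 + b z + c = 0 with a = 0.973, b = -0.346, c = 1.
Discriminant D = b^2 - 4ac = (-0.346)^2 - 4*(0.973)*1 = 0.119716 - (3.892) = -3.772284.
D < 0, so the roots are the complex-conjugate pair z = (-b +/- i sqrt(-D)) / (2a) = 0.1778 +/- 0.9981i.
For a conjugate pair |z|^2 = z * conj(z) = (product of roots) = c/a = 1/(0.973) = 1.027749, so |z| = sqrt(1.027749) = 1.0138 for both roots.
Moduli of all roots: 1.0138, 1.0138.
All moduli strictly greater than 1? Yes.
Verdict: Stationary.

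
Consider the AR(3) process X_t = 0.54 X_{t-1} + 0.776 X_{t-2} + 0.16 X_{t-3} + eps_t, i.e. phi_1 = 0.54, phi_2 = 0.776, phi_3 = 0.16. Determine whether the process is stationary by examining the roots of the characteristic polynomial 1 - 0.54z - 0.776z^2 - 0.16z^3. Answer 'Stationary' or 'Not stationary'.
\text{Not stationary}

The AR(p) characteristic polynomial is P(z) = 1 - 0.54z - 0.776z^2 - 0.16z^3.
Stationarity requires all roots to lie outside the unit circle, i.e. |z| > 1 for every root.
Degree 3: look for a simple real root z0 first, then factor out (1 - z/z0) and solve the remaining quadratic.
Testing z0 = -2.5: P(-2.5) = 1 + (-0.54)(-2.5) + (-0.776)(-2.5)^2 + (-0.16)(-2.5)^3
  = 1 + (1.35) + (-4.85) + (2.5) = 0.  So z_0 = -2.5 is a root, |z_0| = 2.5.
Divide out the factor (1 + 0.4 z) = (1 - z/z0) (since 1/z0 = -0.4):
  P(z) = (1 + 0.4 z)(1 + (-0.94) z + (-0.4) z^2)
  [check: z-coef -0.94 - (-0.4) = -0.54; z^2-coef -0.4 - (-0.4)(-0.94) = -0.776; z^3-coef -(-0.4)(-0.4) = -0.16.]
Remaining roots from the quadratic factor 1 + (-0.94) z + (-0.4) z^2:
  Set 1 + (-0.94) z + (-0.4) z^2 = 0, i.e. a z^2 + b z + c = 0 with a = -0.4, b = -0.94, c = 1.
  Discriminant D = b^2 - 4ac = (-0.94)^2 - 4*(-0.4)*1 = 0.8836 - (-1.6) = 2.4836.
  D >= 0, so the roots are real: z = (-b +/- sqrt(D)) / (2a) = (0.94 +/- 1.575944) / (-0.8).
    z_1 = (0.94 + 1.575944) / (-0.8) = -3.1449,   |z_1| = 3.1449.
    z_2 = (0.94 - 1.575944) / (-0.8) = 0.7949,   |z_2| = 0.7949.
Moduli of all roots: 2.5000, 3.1449, 0.7949.
All moduli strictly greater than 1? No.
Verdict: Not stationary.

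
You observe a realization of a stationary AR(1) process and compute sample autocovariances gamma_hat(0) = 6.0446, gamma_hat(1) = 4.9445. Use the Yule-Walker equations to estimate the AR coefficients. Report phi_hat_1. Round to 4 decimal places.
\hat\phi_{1} = 0.8180

The Yule-Walker equations for an AR(p) process read, in matrix form,
  Gamma_p phi = r_p,   with   (Gamma_p)_{ij} = gamma(|i - j|),
                       (r_p)_i = gamma(i),   i,j = 1..p.
Substitute the sample gammas (Toeplitz matrix and right-hand side of size 1):
  Gamma_p = [[6.0446]]
  r_p     = [4.9445]
With p = 1 this is the single equation gamma(0) phi_1 = gamma(1):
  phi_hat_1 = gamma(1) / gamma(0) = 4.9445 / 6.0446 = 0.8180.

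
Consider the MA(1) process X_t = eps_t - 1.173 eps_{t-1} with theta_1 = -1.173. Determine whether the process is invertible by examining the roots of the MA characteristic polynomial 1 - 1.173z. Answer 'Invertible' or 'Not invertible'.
\text{Not invertible}

The MA(q) characteristic polynomial is P(z) = 1 - 1.173z.
Invertibility requires all roots to lie outside the unit circle, i.e. |z| > 1 for every root.
This is linear in z: 1 + (-1.173) z = 0  =>  z = -1/(-1.173) = 0.852515,  |z| = 0.852515.
Moduli of all roots: 0.8525.
All moduli strictly greater than 1? No.
Verdict: Not invertible.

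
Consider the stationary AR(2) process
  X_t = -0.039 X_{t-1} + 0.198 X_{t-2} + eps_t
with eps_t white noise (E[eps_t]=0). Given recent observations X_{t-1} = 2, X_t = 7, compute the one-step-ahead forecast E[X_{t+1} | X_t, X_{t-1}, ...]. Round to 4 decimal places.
E[X_{t+1} \mid \mathcal F_t] = 0.1230

For an AR(p) model X_t = c + sum_i phi_i X_{t-i} + eps_t, the
one-step-ahead conditional mean is
  E[X_{t+1} | X_t, ...] = c + sum_i phi_i X_{t+1-i}.
Substitute known values:
  E[X_{t+1} | ...] = (-0.039) * (7) + (0.198) * (2)
                   = 0.1230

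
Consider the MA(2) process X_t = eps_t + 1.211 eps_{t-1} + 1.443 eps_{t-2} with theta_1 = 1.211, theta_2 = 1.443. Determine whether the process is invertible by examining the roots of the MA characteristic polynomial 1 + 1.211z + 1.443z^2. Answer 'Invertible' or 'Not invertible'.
\text{Not invertible}

The MA(q) characteristic polynomial is P(z) = 1 + 1.211z + 1.443z^2.
Invertibility requires all roots to lie outside the unit circle, i.e. |z| > 1 for every root.
Set 1 + (1.211) z + (1.443) z^2 = 0, i.e. a z^2 + b z + c = 0 with a = 1.443, b = 1.211, c = 1.
Discriminant D = b^2 - 4ac = (1.211)^2 - 4*(1.443)*1 = 1.466521 - (5.772) = -4.305479.
D < 0, so the roots are the complex-conjugate pair z = (-b +/- i sqrt(-D)) / (2a) = -0.4196 +/- 0.719i.
For a conjugate pair |z|^2 = z * conj(z) = (product of roots) = c/a = 1/(1.443) = 0.693001, so |z| = sqrt(0.693001) = 0.8325 for both roots.
Moduli of all roots: 0.8325, 0.8325.
All moduli strictly greater than 1? No.
Verdict: Not invertible.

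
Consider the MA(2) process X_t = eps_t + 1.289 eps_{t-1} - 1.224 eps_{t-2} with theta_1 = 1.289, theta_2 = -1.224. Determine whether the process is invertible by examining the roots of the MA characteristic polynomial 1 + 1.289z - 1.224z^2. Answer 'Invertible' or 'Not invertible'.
\text{Not invertible}

The MA(q) characteristic polynomial is P(z) = 1 + 1.289z - 1.224z^2.
Invertibility requires all roots to lie outside the unit circle, i.e. |z| > 1 for every root.
Set 1 + (1.289) z + (-1.224) z^2 = 0, i.e. a z^2 + b z + c = 0 with a = -1.224, b = 1.289, c = 1.
Discriminant D = b^2 - 4ac = (1.289)^2 - 4*(-1.224)*1 = 1.661521 - (-4.896) = 6.557521.
D >= 0, so the roots are real: z = (-b +/- sqrt(D)) / (2a) = (-1.289 +/- 2.560766) / (-2.448).
  z_1 = (-1.289 + 2.560766) / (-2.448) = -0.5195,   |z_1| = 0.5195.
  z_2 = (-1.289 - 2.560766) / (-2.448) = 1.5726,   |z_2| = 1.5726.
Moduli of all roots: 0.5195, 1.5726.
All moduli strictly greater than 1? No.
Verdict: Not invertible.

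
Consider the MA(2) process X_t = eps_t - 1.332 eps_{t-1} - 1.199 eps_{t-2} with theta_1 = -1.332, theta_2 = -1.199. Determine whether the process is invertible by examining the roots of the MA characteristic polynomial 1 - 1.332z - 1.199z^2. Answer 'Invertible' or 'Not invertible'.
\text{Not invertible}

The MA(q) characteristic polynomial is P(z) = 1 - 1.332z - 1.199z^2.
Invertibility requires all roots to lie outside the unit circle, i.e. |z| > 1 for every root.
Set 1 + (-1.332) z + (-1.199) z^2 = 0, i.e. a z^2 + b z + c = 0 with a = -1.199, b = -1.332, c = 1.
Discriminant D = b^2 - 4ac = (-1.332)^2 - 4*(-1.199)*1 = 1.774224 - (-4.796) = 6.570224.
D >= 0, so the roots are real: z = (-b +/- sqrt(D)) / (2a) = (1.332 +/- 2.563245) / (-2.398).
  z_1 = (1.332 + 2.563245) / (-2.398) = -1.6244,   |z_1| = 1.6244.
  z_2 = (1.332 - 2.563245) / (-2.398) = 0.5134,   |z_2| = 0.5134.
Moduli of all roots: 1.6244, 0.5134.
All moduli strictly greater than 1? No.
Verdict: Not invertible.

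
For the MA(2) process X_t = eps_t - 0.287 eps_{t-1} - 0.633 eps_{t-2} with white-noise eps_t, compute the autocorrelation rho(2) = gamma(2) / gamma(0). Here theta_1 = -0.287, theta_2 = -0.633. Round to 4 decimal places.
\rho(2) = -0.4268

For an MA(q) process with theta_0 = 1, the autocovariance is
  gamma(k) = sigma^2 * sum_{i=0..q-k} theta_i * theta_{i+k},
and rho(k) = gamma(k) / gamma(0). Sigma^2 cancels.
  numerator   = (1)*(-0.633) = -0.633.
  denominator = (1)^2 + (-0.287)^2 + (-0.633)^2 = 1.483058.
  rho(2) = -0.633 / 1.483058 = -0.4268.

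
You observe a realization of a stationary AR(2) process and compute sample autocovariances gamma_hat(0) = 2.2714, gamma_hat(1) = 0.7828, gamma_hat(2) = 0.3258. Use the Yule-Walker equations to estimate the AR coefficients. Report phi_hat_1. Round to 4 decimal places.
\hat\phi_{1} = 0.3350

The Yule-Walker equations for an AR(p) process read, in matrix form,
  Gamma_p phi = r_p,   with   (Gamma_p)_{ij} = gamma(|i - j|),
                       (r_p)_i = gamma(i),   i,j = 1..p.
Substitute the sample gammas (Toeplitz matrix and right-hand side of size 2):
  Gamma_p = [[2.2714, 0.7828], [0.7828, 2.2714]]
  r_p     = [0.7828, 0.3258]
Written out:
  2.2714 phi_1 + 0.7828 phi_2 = 0.7828
  0.7828 phi_1 + 2.2714 phi_2 = 0.3258
Solve by Cramer's rule:
  det = gamma(0)^2 - gamma(1)^2 = (2.2714)^2 - (0.7828)^2 = 5.15925796 - 0.61277584 = 4.54648212
  phi_hat_1 = [gamma(1) gamma(0) - gamma(1) gamma(2)] / det = [(0.7828)(2.2714) - (0.7828)(0.3258)] / 4.54648212 = 1.52301568 / 4.54648212 = 0.335
  phi_hat_2 = [gamma(0) gamma(2) - gamma(1)^2] / det = [(2.2714)(0.3258) - (0.7828)^2] / 4.54648212 = 0.12724628 / 4.54648212 = 0.028
So phi_hat = [0.3350, 0.0280].
Therefore phi_hat_1 = 0.3350.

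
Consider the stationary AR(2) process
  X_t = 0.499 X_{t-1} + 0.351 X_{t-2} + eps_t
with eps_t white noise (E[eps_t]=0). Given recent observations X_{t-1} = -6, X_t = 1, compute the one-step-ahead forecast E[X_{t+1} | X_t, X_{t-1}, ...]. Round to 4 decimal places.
E[X_{t+1} \mid \mathcal F_t] = -1.6070

For an AR(p) model X_t = c + sum_i phi_i X_{t-i} + eps_t, the
one-step-ahead conditional mean is
  E[X_{t+1} | X_t, ...] = c + sum_i phi_i X_{t+1-i}.
Substitute known values:
  E[X_{t+1} | ...] = (0.499) * (1) + (0.351) * (-6)
                   = -1.6070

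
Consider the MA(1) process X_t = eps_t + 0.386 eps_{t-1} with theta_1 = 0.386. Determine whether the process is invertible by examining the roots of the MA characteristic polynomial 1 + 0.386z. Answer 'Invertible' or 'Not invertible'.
\text{Invertible}

The MA(q) characteristic polynomial is P(z) = 1 + 0.386z.
Invertibility requires all roots to lie outside the unit circle, i.e. |z| > 1 for every root.
This is linear in z: 1 + (0.386) z = 0  =>  z = -1/(0.386) = -2.590674,  |z| = 2.590674.
Moduli of all roots: 2.5907.
All moduli strictly greater than 1? Yes.
Verdict: Invertible.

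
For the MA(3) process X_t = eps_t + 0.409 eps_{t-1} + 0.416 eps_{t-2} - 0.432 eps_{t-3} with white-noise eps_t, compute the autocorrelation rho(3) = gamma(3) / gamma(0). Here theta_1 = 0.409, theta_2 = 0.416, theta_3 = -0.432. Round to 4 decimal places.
\rho(3) = -0.2829

For an MA(q) process with theta_0 = 1, the autocovariance is
  gamma(k) = sigma^2 * sum_{i=0..q-k} theta_i * theta_{i+k},
and rho(k) = gamma(k) / gamma(0). Sigma^2 cancels.
  numerator   = (1)*(-0.432) = -0.432.
  denominator = (1)^2 + (0.409)^2 + (0.416)^2 + (-0.432)^2 = 1.526961.
  rho(3) = -0.432 / 1.526961 = -0.2829.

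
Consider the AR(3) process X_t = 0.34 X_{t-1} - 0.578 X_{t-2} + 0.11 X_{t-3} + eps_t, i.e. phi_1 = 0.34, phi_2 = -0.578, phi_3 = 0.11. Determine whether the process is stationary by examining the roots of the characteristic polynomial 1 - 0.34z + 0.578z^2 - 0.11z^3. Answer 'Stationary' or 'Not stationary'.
\text{Stationary}

The AR(p) characteristic polynomial is P(z) = 1 - 0.34z + 0.578z^2 - 0.11z^3.
Stationarity requires all roots to lie outside the unit circle, i.e. |z| > 1 for every root.
Degree 3: look for a simple real root z0 first, then factor out (1 - z/z0) and solve the remaining quadratic.
Testing z0 = 5: P(5) = 1 + (-0.34)(5) + (0.578)(5)^2 + (-0.11)(5)^3
  = 1 + (-1.7) + (14.45) + (-13.75) = 0.  So z_0 = 5 is a root, |z_0| = 5.
Divide out the factor (1 - 0.2 z) = (1 - z/z0) (since 1/z0 = 0.2):
  P(z) = (1 - 0.2 z)(1 + (-0.14) z + (0.55) z^2)
  [check: z-coef -0.14 - (0.2) = -0.34; z^2-coef 0.55 - (0.2)(-0.14) = 0.578; z^3-coef -(0.2)(0.55) = -0.11.]
Remaining roots from the quadratic factor 1 + (-0.14) z + (0.55) z^2:
  Set 1 + (-0.14) z + (0.55) z^2 = 0, i.e. a z^2 + b z + c = 0 with a = 0.55, b = -0.14, c = 1.
  Discriminant D = b^2 - 4ac = (-0.14)^2 - 4*(0.55)*1 = 0.0196 - (2.2) = -2.1804.
  D < 0, so the roots are the complex-conjugate pair z = (-b +/- i sqrt(-D)) / (2a) = 0.1273 +/- 1.3424i.
  For a conjugate pair |z|^2 = z * conj(z) = (product of roots) = c/a = 1/(0.55) = 1.818182, so |z| = sqrt(1.818182) = 1.3484 for both roots.
Moduli of all roots: 5.0000, 1.3484, 1.3484.
All moduli strictly greater than 1? Yes.
Verdict: Stationary.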